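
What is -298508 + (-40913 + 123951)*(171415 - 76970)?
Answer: 7842225402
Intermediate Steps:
-298508 + (-40913 + 123951)*(171415 - 76970) = -298508 + 83038*94445 = -298508 + 7842523910 = 7842225402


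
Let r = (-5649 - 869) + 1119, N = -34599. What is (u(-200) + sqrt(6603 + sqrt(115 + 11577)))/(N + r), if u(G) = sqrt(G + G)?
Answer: -10*I/19999 - sqrt(6603 + 2*sqrt(2923))/39998 ≈ -0.0020481 - 0.00050003*I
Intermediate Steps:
u(G) = sqrt(2)*sqrt(G) (u(G) = sqrt(2*G) = sqrt(2)*sqrt(G))
r = -5399 (r = -6518 + 1119 = -5399)
(u(-200) + sqrt(6603 + sqrt(115 + 11577)))/(N + r) = (sqrt(2)*sqrt(-200) + sqrt(6603 + sqrt(115 + 11577)))/(-34599 - 5399) = (sqrt(2)*(10*I*sqrt(2)) + sqrt(6603 + sqrt(11692)))/(-39998) = (20*I + sqrt(6603 + 2*sqrt(2923)))*(-1/39998) = (sqrt(6603 + 2*sqrt(2923)) + 20*I)*(-1/39998) = -10*I/19999 - sqrt(6603 + 2*sqrt(2923))/39998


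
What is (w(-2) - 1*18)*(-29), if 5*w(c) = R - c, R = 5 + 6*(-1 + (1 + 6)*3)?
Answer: -1073/5 ≈ -214.60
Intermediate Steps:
R = 125 (R = 5 + 6*(-1 + 7*3) = 5 + 6*(-1 + 21) = 5 + 6*20 = 5 + 120 = 125)
w(c) = 25 - c/5 (w(c) = (125 - c)/5 = 25 - c/5)
(w(-2) - 1*18)*(-29) = ((25 - 1/5*(-2)) - 1*18)*(-29) = ((25 + 2/5) - 18)*(-29) = (127/5 - 18)*(-29) = (37/5)*(-29) = -1073/5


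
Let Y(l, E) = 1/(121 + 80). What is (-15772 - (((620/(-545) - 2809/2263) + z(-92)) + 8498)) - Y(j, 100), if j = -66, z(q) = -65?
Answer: -1199967823009/49580067 ≈ -24203.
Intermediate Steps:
Y(l, E) = 1/201
(-15772 - (((620/(-545) - 2809/2263) + z(-92)) + 8498)) - Y(j, 100) = (-15772 - (((620/(-545) - 2809/2263) - 65) + 8498)) - 1*1/201 = (-15772 - (((620*(-1/545) - 2809*1/2263) - 65) + 8498)) - 1/201 = (-15772 - (((-124/109 - 2809/2263) - 65) + 8498)) - 1/201 = (-15772 - ((-586793/246667 - 65) + 8498)) - 1/201 = (-15772 - (-16620148/246667 + 8498)) - 1/201 = (-15772 - 1*2079556018/246667) - 1/201 = (-15772 - 2079556018/246667) - 1/201 = -5969987942/246667 - 1/201 = -1199967823009/49580067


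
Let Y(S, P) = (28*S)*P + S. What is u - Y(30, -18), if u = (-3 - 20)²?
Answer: 15619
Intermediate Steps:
Y(S, P) = S + 28*P*S (Y(S, P) = 28*P*S + S = S + 28*P*S)
u = 529 (u = (-23)² = 529)
u - Y(30, -18) = 529 - 30*(1 + 28*(-18)) = 529 - 30*(1 - 504) = 529 - 30*(-503) = 529 - 1*(-15090) = 529 + 15090 = 15619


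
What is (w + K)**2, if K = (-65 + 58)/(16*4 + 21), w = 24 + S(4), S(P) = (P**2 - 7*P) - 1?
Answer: 861184/7225 ≈ 119.20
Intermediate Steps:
S(P) = -1 + P**2 - 7*P
w = 11 (w = 24 + (-1 + 4**2 - 7*4) = 24 + (-1 + 16 - 28) = 24 - 13 = 11)
K = -7/85 (K = -7/(64 + 21) = -7/85 ≈ -0.082353)
(w + K)**2 = (11 - 7/85)**2 = (928/85)**2 = 861184/7225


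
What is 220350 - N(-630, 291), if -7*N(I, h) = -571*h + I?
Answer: 1375659/7 ≈ 1.9652e+5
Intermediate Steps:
N(I, h) = -I/7 + 571*h/7 (N(I, h) = -(-571*h + I)/7 = -(I - 571*h)/7 = -I/7 + 571*h/7)
220350 - N(-630, 291) = 220350 - (-1/7*(-630) + (571/7)*291) = 220350 - (90 + 166161/7) = 220350 - 1*166791/7 = 220350 - 166791/7 = 1375659/7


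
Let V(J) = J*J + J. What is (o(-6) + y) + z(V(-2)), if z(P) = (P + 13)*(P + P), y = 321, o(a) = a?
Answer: 375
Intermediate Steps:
V(J) = J + J**2 (V(J) = J**2 + J = J + J**2)
z(P) = 2*P*(13 + P) (z(P) = (13 + P)*(2*P) = 2*P*(13 + P))
(o(-6) + y) + z(V(-2)) = (-6 + 321) + 2*(-2*(1 - 2))*(13 - 2*(1 - 2)) = 315 + 2*(-2*(-1))*(13 - 2*(-1)) = 315 + 2*2*(13 + 2) = 315 + 2*2*15 = 315 + 60 = 375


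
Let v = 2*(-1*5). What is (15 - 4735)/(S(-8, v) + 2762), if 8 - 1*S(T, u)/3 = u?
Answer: -295/176 ≈ -1.6761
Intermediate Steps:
v = -10 (v = 2*(-5) = -10)
S(T, u) = 24 - 3*u
(15 - 4735)/(S(-8, v) + 2762) = (15 - 4735)/((24 - 3*(-10)) + 2762) = -4720/((24 + 30) + 2762) = -4720/(54 + 2762) = -4720/2816 = -4720*1/2816 = -295/176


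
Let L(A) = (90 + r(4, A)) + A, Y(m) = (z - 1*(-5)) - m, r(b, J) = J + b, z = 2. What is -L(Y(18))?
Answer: -72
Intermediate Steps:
Y(m) = 7 - m (Y(m) = (2 - 1*(-5)) - m = (2 + 5) - m = 7 - m)
L(A) = 94 + 2*A (L(A) = (90 + (A + 4)) + A = (90 + (4 + A)) + A = (94 + A) + A = 94 + 2*A)
-L(Y(18)) = -(94 + 2*(7 - 1*18)) = -(94 + 2*(7 - 18)) = -(94 + 2*(-11)) = -(94 - 22) = -1*72 = -72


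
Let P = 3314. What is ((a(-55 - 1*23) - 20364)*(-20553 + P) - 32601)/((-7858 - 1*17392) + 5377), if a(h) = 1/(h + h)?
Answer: -54759510859/3100188 ≈ -17663.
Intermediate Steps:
a(h) = 1/(2*h)
((a(-55 - 1*23) - 20364)*(-20553 + P) - 32601)/((-7858 - 1*17392) + 5377) = ((1/(2*(-55 - 1*23)) - 20364)*(-20553 + 3314) - 32601)/((-7858 - 1*17392) + 5377) = ((1/(2*(-55 - 23)) - 20364)*(-17239) - 32601)/((-7858 - 17392) + 5377) = (((½)/(-78) - 20364)*(-17239) - 32601)/(-25250 + 5377) = (((½)*(-1/78) - 20364)*(-17239) - 32601)/(-19873) = ((-1/156 - 20364)*(-17239) - 32601)*(-1/19873) = (-3176785/156*(-17239) - 32601)*(-1/19873) = (54764596615/156 - 32601)*(-1/19873) = (54759510859/156)*(-1/19873) = -54759510859/3100188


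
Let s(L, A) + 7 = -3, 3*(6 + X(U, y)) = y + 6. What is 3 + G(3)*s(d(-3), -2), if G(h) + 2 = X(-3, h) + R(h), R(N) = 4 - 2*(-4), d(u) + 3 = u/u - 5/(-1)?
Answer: -67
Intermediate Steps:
X(U, y) = -4 + y/3 (X(U, y) = -6 + (y + 6)/3 = -6 + (6 + y)/3 = -6 + (2 + y/3) = -4 + y/3)
d(u) = 3 (d(u) = -3 + (u/u - 5/(-1)) = -3 + (1 - 5*(-1)) = -3 + (1 + 5) = -3 + 6 = 3)
R(N) = 12 (R(N) = 4 + 8 = 12)
s(L, A) = -10 (s(L, A) = -7 - 3 = -10)
G(h) = 6 + h/3 (G(h) = -2 + ((-4 + h/3) + 12) = -2 + (8 + h/3) = 6 + h/3)
3 + G(3)*s(d(-3), -2) = 3 + (6 + (⅓)*3)*(-10) = 3 + (6 + 1)*(-10) = 3 + 7*(-10) = 3 - 70 = -67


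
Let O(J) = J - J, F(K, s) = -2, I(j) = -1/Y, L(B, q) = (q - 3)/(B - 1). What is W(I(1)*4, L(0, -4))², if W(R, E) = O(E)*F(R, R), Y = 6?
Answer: 0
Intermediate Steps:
L(B, q) = (-3 + q)/(-1 + B)
I(j) = -⅙ (I(j) = -1/6 = -1*⅙ = -⅙)
O(J) = 0
W(R, E) = 0 (W(R, E) = 0*(-2) = 0)
W(I(1)*4, L(0, -4))² = 0² = 0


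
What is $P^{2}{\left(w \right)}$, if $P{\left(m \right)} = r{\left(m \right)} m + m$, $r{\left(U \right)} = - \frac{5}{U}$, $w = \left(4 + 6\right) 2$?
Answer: $225$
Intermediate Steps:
$w = 20$ ($w = 10 \cdot 2 = 20$)
$P{\left(m \right)} = -5 + m$ ($P{\left(m \right)} = - \frac{5}{m} m + m = -5 + m$)
$P^{2}{\left(w \right)} = \left(-5 + 20\right)^{2} = 15^{2} = 225$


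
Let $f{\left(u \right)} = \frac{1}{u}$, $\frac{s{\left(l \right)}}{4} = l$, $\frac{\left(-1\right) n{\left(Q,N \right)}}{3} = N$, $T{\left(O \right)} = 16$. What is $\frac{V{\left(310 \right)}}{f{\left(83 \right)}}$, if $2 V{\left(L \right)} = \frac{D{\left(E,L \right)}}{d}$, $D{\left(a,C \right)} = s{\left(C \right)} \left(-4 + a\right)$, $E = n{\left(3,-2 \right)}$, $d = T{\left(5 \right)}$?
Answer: $\frac{12865}{2} \approx 6432.5$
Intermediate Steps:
$n{\left(Q,N \right)} = - 3 N$
$d = 16$
$s{\left(l \right)} = 4 l$
$E = 6$ ($E = \left(-3\right) \left(-2\right) = 6$)
$D{\left(a,C \right)} = 4 C \left(-4 + a\right)$
$V{\left(L \right)} = \frac{L}{4}$ ($V{\left(L \right)} = \frac{4 L \left(-4 + 6\right) \frac{1}{16}}{2} = \frac{4 L 2 \cdot \frac{1}{16}}{2} = \frac{8 L \frac{1}{16}}{2} = \frac{\frac{1}{2} L}{2} = \frac{L}{4}$)
$\frac{V{\left(310 \right)}}{f{\left(83 \right)}} = \frac{\frac{1}{4} \cdot 310}{\frac{1}{83}} = \frac{155 \frac{1}{\frac{1}{83}}}{2} = \frac{155}{2} \cdot 83 = \frac{12865}{2}$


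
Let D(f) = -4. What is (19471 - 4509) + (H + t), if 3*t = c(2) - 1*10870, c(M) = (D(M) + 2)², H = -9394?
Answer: 1946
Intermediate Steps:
c(M) = 4 (c(M) = (-4 + 2)² = (-2)² = 4)
t = -3622 (t = (4 - 1*10870)/3 = (4 - 10870)/3 = (⅓)*(-10866) = -3622)
(19471 - 4509) + (H + t) = (19471 - 4509) + (-9394 - 3622) = 14962 - 13016 = 1946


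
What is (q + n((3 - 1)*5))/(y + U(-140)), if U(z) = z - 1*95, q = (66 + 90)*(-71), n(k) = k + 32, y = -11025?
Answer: 5517/5630 ≈ 0.97993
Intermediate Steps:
n(k) = 32 + k
q = -11076 (q = 156*(-71) = -11076)
U(z) = -95 + z (U(z) = z - 95 = -95 + z)
(q + n((3 - 1)*5))/(y + U(-140)) = (-11076 + (32 + (3 - 1)*5))/(-11025 + (-95 - 140)) = (-11076 + (32 + 2*5))/(-11025 - 235) = (-11076 + (32 + 10))/(-11260) = (-11076 + 42)*(-1/11260) = -11034*(-1/11260) = 5517/5630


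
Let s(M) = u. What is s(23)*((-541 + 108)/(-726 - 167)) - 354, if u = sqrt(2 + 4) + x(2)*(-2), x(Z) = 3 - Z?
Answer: -316988/893 + 433*sqrt(6)/893 ≈ -353.78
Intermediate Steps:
u = -2 + sqrt(6) (u = sqrt(2 + 4) + (3 - 1*2)*(-2) = sqrt(6) + (3 - 2)*(-2) = sqrt(6) + 1*(-2) = sqrt(6) - 2 = -2 + sqrt(6) ≈ 0.44949)
s(M) = -2 + sqrt(6)
s(23)*((-541 + 108)/(-726 - 167)) - 354 = (-2 + sqrt(6))*((-541 + 108)/(-726 - 167)) - 354 = (-2 + sqrt(6))*(-433/(-893)) - 354 = (-2 + sqrt(6))*(-433*(-1/893)) - 354 = (-2 + sqrt(6))*(433/893) - 354 = (-866/893 + 433*sqrt(6)/893) - 354 = -316988/893 + 433*sqrt(6)/893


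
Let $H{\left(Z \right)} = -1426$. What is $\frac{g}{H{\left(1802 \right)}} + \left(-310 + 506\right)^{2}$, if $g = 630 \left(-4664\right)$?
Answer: $\frac{28859768}{713} \approx 40477.0$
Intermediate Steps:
$g = -2938320$
$\frac{g}{H{\left(1802 \right)}} + \left(-310 + 506\right)^{2} = - \frac{2938320}{-1426} + \left(-310 + 506\right)^{2} = \left(-2938320\right) \left(- \frac{1}{1426}\right) + 196^{2} = \frac{1469160}{713} + 38416 = \frac{28859768}{713}$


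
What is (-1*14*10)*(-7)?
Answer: 980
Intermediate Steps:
(-1*14*10)*(-7) = -14*10*(-7) = -140*(-7) = 980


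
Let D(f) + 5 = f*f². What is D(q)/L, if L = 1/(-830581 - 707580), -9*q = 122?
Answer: 2798673172373/729 ≈ 3.8391e+9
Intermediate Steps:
q = -122/9 (q = -⅑*122 = -122/9 ≈ -13.556)
D(f) = -5 + f³ (D(f) = -5 + f*f² = -5 + f³)
L = -1/1538161 (L = 1/(-1538161) = -1/1538161 ≈ -6.5013e-7)
D(q)/L = (-5 + (-122/9)³)/(-1/1538161) = (-5 - 1815848/729)*(-1538161) = -1819493/729*(-1538161) = 2798673172373/729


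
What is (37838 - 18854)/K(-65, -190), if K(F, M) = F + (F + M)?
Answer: -2373/40 ≈ -59.325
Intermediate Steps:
K(F, M) = M + 2*F
(37838 - 18854)/K(-65, -190) = (37838 - 18854)/(-190 + 2*(-65)) = 18984/(-190 - 130) = 18984/(-320) = 18984*(-1/320) = -2373/40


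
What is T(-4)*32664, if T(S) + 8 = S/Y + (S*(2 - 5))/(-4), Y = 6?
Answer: -381080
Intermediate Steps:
T(S) = -8 + 11*S/12 (T(S) = -8 + (S/6 + (S*(2 - 5))/(-4)) = -8 + (S*(1/6) + (S*(-3))*(-1/4)) = -8 + (S/6 - 3*S*(-1/4)) = -8 + (S/6 + 3*S/4) = -8 + 11*S/12)
T(-4)*32664 = (-8 + (11/12)*(-4))*32664 = (-8 - 11/3)*32664 = -35/3*32664 = -381080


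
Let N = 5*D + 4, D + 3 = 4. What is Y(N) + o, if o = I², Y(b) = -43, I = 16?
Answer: 213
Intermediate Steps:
D = 1 (D = -3 + 4 = 1)
N = 9 (N = 5*1 + 4 = 5 + 4 = 9)
o = 256 (o = 16² = 256)
Y(N) + o = -43 + 256 = 213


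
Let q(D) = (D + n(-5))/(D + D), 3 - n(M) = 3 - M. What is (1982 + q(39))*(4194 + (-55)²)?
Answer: 558136985/39 ≈ 1.4311e+7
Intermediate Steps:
n(M) = M (n(M) = 3 - (3 - M) = 3 + (-3 + M) = M)
q(D) = (-5 + D)/(2*D) (q(D) = (D - 5)/(D + D) = (-5 + D)/((2*D)) = (-5 + D)*(1/(2*D)) = (-5 + D)/(2*D))
(1982 + q(39))*(4194 + (-55)²) = (1982 + (½)*(-5 + 39)/39)*(4194 + (-55)²) = (1982 + (½)*(1/39)*34)*(4194 + 3025) = (1982 + 17/39)*7219 = (77315/39)*7219 = 558136985/39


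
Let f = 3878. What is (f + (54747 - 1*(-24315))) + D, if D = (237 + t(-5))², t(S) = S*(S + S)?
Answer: 165309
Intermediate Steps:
t(S) = 2*S² (t(S) = S*(2*S) = 2*S²)
D = 82369 (D = (237 + 2*(-5)²)² = (237 + 2*25)² = (237 + 50)² = 287² = 82369)
(f + (54747 - 1*(-24315))) + D = (3878 + (54747 - 1*(-24315))) + 82369 = (3878 + (54747 + 24315)) + 82369 = (3878 + 79062) + 82369 = 82940 + 82369 = 165309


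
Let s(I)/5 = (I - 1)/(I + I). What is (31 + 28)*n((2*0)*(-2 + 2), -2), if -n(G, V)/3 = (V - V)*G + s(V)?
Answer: -2655/4 ≈ -663.75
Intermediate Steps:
s(I) = 5*(-1 + I)/(2*I) (s(I) = 5*((I - 1)/(I + I)) = 5*((-1 + I)/((2*I))) = 5*((-1 + I)*(1/(2*I))) = 5*((-1 + I)/(2*I)) = 5*(-1 + I)/(2*I))
n(G, V) = -15*(-1 + V)/(2*V) (n(G, V) = -3*((V - V)*G + 5*(-1 + V)/(2*V)) = -3*(0*G + 5*(-1 + V)/(2*V)) = -3*(0 + 5*(-1 + V)/(2*V)) = -15*(-1 + V)/(2*V))
(31 + 28)*n((2*0)*(-2 + 2), -2) = (31 + 28)*((15/2)*(1 - 1*(-2))/(-2)) = 59*((15/2)*(-1/2)*(1 + 2)) = 59*((15/2)*(-1/2)*3) = 59*(-45/4) = -2655/4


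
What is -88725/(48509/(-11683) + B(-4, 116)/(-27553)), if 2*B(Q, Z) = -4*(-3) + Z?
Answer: 9520242747925/445772063 ≈ 21357.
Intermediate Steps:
B(Q, Z) = 6 + Z/2 (B(Q, Z) = (-4*(-3) + Z)/2 = (12 + Z)/2 = 6 + Z/2)
-88725/(48509/(-11683) + B(-4, 116)/(-27553)) = -88725/(48509/(-11683) + (6 + (1/2)*116)/(-27553)) = -88725/(48509*(-1/11683) + (6 + 58)*(-1/27553)) = -88725/(-48509/11683 + 64*(-1/27553)) = -88725/(-48509/11683 - 64/27553) = -88725/(-1337316189/321901699) = -88725*(-321901699/1337316189) = 9520242747925/445772063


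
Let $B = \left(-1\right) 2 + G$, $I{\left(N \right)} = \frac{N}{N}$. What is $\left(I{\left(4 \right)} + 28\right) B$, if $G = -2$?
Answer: $-116$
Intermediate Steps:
$I{\left(N \right)} = 1$
$B = -4$ ($B = \left(-1\right) 2 - 2 = -2 - 2 = -4$)
$\left(I{\left(4 \right)} + 28\right) B = \left(1 + 28\right) \left(-4\right) = 29 \left(-4\right) = -116$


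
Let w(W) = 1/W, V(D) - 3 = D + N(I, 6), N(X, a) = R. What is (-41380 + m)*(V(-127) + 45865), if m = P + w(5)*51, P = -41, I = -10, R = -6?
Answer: -1893922938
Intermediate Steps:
N(X, a) = -6
V(D) = -3 + D (V(D) = 3 + (D - 6) = 3 + (-6 + D) = -3 + D)
w(W) = 1/W
m = -154/5 (m = -41 + 51/5 = -154/5 ≈ -30.800)
(-41380 + m)*(V(-127) + 45865) = (-41380 - 154/5)*((-3 - 127) + 45865) = -207054*(-130 + 45865)/5 = -207054/5*45735 = -1893922938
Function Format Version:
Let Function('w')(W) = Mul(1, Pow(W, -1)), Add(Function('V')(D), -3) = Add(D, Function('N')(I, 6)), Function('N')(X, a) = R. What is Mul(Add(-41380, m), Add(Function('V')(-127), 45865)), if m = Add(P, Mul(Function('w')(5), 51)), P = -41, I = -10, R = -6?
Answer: -1893922938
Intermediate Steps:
Function('N')(X, a) = -6
Function('V')(D) = Add(-3, D) (Function('V')(D) = Add(3, Add(D, -6)) = Add(3, Add(-6, D)) = Add(-3, D))
Function('w')(W) = Pow(W, -1)
m = Rational(-154, 5) (m = Add(-41, Mul(Pow(5, -1), 51)) = Add(-41, Mul(Rational(1, 5), 51)) = Add(-41, Rational(51, 5)) = Rational(-154, 5) ≈ -30.800)
Mul(Add(-41380, m), Add(Function('V')(-127), 45865)) = Mul(Add(-41380, Rational(-154, 5)), Add(Add(-3, -127), 45865)) = Mul(Rational(-207054, 5), Add(-130, 45865)) = Mul(Rational(-207054, 5), 45735) = -1893922938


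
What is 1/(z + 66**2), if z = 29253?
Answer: 1/33609 ≈ 2.9754e-5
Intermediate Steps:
1/(z + 66**2) = 1/(29253 + 66**2) = 1/(29253 + 4356) = 1/33609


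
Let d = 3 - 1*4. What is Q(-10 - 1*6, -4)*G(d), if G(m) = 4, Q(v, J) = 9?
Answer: 36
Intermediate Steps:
d = -1 (d = 3 - 4 = -1)
Q(-10 - 1*6, -4)*G(d) = 9*4 = 36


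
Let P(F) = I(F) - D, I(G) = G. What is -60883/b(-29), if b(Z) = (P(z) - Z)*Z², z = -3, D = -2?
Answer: -60883/23548 ≈ -2.5855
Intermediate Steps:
P(F) = 2 + F (P(F) = F - 1*(-2) = F + 2 = 2 + F)
b(Z) = Z²*(-1 - Z) (b(Z) = ((2 - 3) - Z)*Z² = (-1 - Z)*Z² = Z²*(-1 - Z))
-60883/b(-29) = -60883*1/(841*(-1 - 1*(-29))) = -60883*1/(841*(-1 + 29)) = -60883/(841*28) = -60883/23548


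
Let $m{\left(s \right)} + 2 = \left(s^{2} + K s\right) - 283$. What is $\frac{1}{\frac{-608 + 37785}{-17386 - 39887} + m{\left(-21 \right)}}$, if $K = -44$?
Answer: $\frac{57273}{61817663} \approx 0.00092648$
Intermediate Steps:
$m{\left(s \right)} = -285 + s^{2} - 44 s$ ($m{\left(s \right)} = -2 - \left(283 - s^{2} + 44 s\right) = -285 + s^{2} - 44 s$)
$\frac{1}{\frac{-608 + 37785}{-17386 - 39887} + m{\left(-21 \right)}} = \frac{1}{\frac{-608 + 37785}{-17386 - 39887} - \left(-639 - 441\right)} = \frac{1}{\frac{37177}{-57273} + \left(-285 + 441 + 924\right)} = \frac{1}{37177 \left(- \frac{1}{57273}\right) + 1080} = \frac{1}{- \frac{37177}{57273} + 1080} = \frac{1}{\frac{61817663}{57273}} = \frac{57273}{61817663}$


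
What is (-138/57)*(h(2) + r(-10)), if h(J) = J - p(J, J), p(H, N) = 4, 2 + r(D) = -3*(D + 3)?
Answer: -782/19 ≈ -41.158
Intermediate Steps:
r(D) = -11 - 3*D (r(D) = -2 - 3*(D + 3) = -2 - 3*(3 + D) = -2 + (-9 - 3*D) = -11 - 3*D)
h(J) = -4 + J (h(J) = J - 1*4 = J - 4 = -4 + J)
(-138/57)*(h(2) + r(-10)) = (-138/57)*((-4 + 2) + (-11 - 3*(-10))) = (-138*1/57)*(-2 + (-11 + 30)) = -46*(-2 + 19)/19 = -46/19*17 = -782/19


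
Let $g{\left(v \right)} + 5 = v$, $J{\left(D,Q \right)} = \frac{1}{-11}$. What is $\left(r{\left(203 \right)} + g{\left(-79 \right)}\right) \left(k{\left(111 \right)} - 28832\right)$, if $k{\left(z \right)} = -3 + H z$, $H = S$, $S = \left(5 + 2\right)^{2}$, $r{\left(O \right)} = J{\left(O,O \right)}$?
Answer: $\frac{21641300}{11} \approx 1.9674 \cdot 10^{6}$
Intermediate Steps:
$J{\left(D,Q \right)} = - \frac{1}{11}$
$r{\left(O \right)} = - \frac{1}{11}$
$S = 49$ ($S = 7^{2} = 49$)
$g{\left(v \right)} = -5 + v$
$H = 49$
$k{\left(z \right)} = -3 + 49 z$
$\left(r{\left(203 \right)} + g{\left(-79 \right)}\right) \left(k{\left(111 \right)} - 28832\right) = \left(- \frac{1}{11} - 84\right) \left(\left(-3 + 49 \cdot 111\right) - 28832\right) = \left(- \frac{1}{11} - 84\right) \left(\left(-3 + 5439\right) - 28832\right) = - \frac{925 \left(5436 - 28832\right)}{11} = \left(- \frac{925}{11}\right) \left(-23396\right) = \frac{21641300}{11}$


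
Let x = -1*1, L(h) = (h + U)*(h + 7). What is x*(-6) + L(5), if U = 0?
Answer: 66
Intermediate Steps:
L(h) = h*(7 + h) (L(h) = (h + 0)*(h + 7) = h*(7 + h))
x = -1
x*(-6) + L(5) = -1*(-6) + 5*(7 + 5) = 6 + 5*12 = 6 + 60 = 66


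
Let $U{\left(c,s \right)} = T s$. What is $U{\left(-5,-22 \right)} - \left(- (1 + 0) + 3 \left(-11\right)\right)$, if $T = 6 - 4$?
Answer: $-10$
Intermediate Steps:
$T = 2$ ($T = 6 - 4 = 2$)
$U{\left(c,s \right)} = 2 s$
$U{\left(-5,-22 \right)} - \left(- (1 + 0) + 3 \left(-11\right)\right) = 2 \left(-22\right) - \left(- (1 + 0) + 3 \left(-11\right)\right) = -44 - \left(\left(-1\right) 1 - 33\right) = -44 - \left(-1 - 33\right) = -44 - -34 = -44 + 34 = -10$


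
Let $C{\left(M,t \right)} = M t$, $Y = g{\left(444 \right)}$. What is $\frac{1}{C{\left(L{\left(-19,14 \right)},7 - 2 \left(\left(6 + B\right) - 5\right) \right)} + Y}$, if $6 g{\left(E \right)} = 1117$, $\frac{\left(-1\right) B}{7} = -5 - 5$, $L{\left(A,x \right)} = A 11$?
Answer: $\frac{6}{170407} \approx 3.521 \cdot 10^{-5}$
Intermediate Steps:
$L{\left(A,x \right)} = 11 A$
$B = 70$ ($B = - 7 \left(-5 - 5\right) = \left(-7\right) \left(-10\right) = 70$)
$g{\left(E \right)} = \frac{1117}{6}$ ($g{\left(E \right)} = \frac{1}{6} \cdot 1117 = \frac{1117}{6}$)
$Y = \frac{1117}{6} \approx 186.17$
$\frac{1}{C{\left(L{\left(-19,14 \right)},7 - 2 \left(\left(6 + B\right) - 5\right) \right)} + Y} = \frac{1}{11 \left(-19\right) \left(7 - 2 \left(\left(6 + 70\right) - 5\right)\right) + \frac{1117}{6}} = \frac{1}{- 209 \left(7 - 2 \left(76 - 5\right)\right) + \frac{1117}{6}} = \frac{1}{- 209 \left(7 - 142\right) + \frac{1117}{6}} = \frac{1}{\left(-209\right) \left(-135\right) + \frac{1117}{6}} = \frac{1}{28215 + \frac{1117}{6}} = \frac{1}{\frac{170407}{6}} = \frac{6}{170407}$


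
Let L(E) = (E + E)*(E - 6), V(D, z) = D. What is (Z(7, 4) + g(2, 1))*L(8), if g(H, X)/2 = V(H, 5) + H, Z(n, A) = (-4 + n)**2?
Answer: 544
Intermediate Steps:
g(H, X) = 4*H (g(H, X) = 2*(H + H) = 2*(2*H) = 4*H)
L(E) = 2*E*(-6 + E) (L(E) = (2*E)*(-6 + E) = 2*E*(-6 + E))
(Z(7, 4) + g(2, 1))*L(8) = ((-4 + 7)**2 + 4*2)*(2*8*(-6 + 8)) = (3**2 + 8)*(2*8*2) = (9 + 8)*32 = 17*32 = 544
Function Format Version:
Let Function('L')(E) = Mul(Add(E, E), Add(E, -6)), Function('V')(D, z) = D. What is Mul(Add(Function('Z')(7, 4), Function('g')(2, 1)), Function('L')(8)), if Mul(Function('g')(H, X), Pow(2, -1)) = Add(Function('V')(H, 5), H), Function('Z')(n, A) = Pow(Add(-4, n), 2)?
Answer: 544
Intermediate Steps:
Function('g')(H, X) = Mul(4, H) (Function('g')(H, X) = Mul(2, Add(H, H)) = Mul(2, Mul(2, H)) = Mul(4, H))
Function('L')(E) = Mul(2, E, Add(-6, E)) (Function('L')(E) = Mul(Mul(2, E), Add(-6, E)) = Mul(2, E, Add(-6, E)))
Mul(Add(Function('Z')(7, 4), Function('g')(2, 1)), Function('L')(8)) = Mul(Add(Pow(Add(-4, 7), 2), Mul(4, 2)), Mul(2, 8, Add(-6, 8))) = Mul(Add(Pow(3, 2), 8), Mul(2, 8, 2)) = Mul(Add(9, 8), 32) = Mul(17, 32) = 544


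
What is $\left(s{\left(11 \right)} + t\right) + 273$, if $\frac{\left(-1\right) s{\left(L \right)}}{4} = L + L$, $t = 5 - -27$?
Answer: $217$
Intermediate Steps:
$t = 32$ ($t = 5 + 27 = 32$)
$s{\left(L \right)} = - 8 L$ ($s{\left(L \right)} = - 4 \left(L + L\right) = - 4 \cdot 2 L = - 8 L$)
$\left(s{\left(11 \right)} + t\right) + 273 = \left(\left(-8\right) 11 + 32\right) + 273 = \left(-88 + 32\right) + 273 = -56 + 273 = 217$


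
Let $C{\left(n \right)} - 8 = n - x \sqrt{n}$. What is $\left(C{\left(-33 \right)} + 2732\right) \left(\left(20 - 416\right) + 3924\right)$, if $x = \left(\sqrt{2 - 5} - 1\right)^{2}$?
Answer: $9550296 - 21168 \sqrt{11} + 7056 i \sqrt{33} \approx 9.4801 \cdot 10^{6} + 40534.0 i$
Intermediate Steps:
$x = \left(-1 + i \sqrt{3}\right)^{2}$ ($x = \left(\sqrt{-3} - 1\right)^{2} = \left(i \sqrt{3} - 1\right)^{2} = \left(-1 + i \sqrt{3}\right)^{2} \approx -2.0 - 3.4641 i$)
$C{\left(n \right)} = 8 + n - \sqrt{n} \left(1 - i \sqrt{3}\right)^{2}$ ($C{\left(n \right)} = 8 - \left(- n + \left(1 - i \sqrt{3}\right)^{2} \sqrt{n}\right) = 8 - \left(- n + \sqrt{n} \left(1 - i \sqrt{3}\right)^{2}\right) = 8 + n - \sqrt{n} \left(1 - i \sqrt{3}\right)^{2}$)
$\left(C{\left(-33 \right)} + 2732\right) \left(\left(20 - 416\right) + 3924\right) = \left(\left(8 - 33 - \sqrt{-33} \left(1 - i \sqrt{3}\right)^{2}\right) + 2732\right) \left(\left(20 - 416\right) + 3924\right) = \left(\left(8 - 33 - i \sqrt{33} \left(1 - i \sqrt{3}\right)^{2}\right) + 2732\right) \left(\left(20 - 416\right) + 3924\right) = \left(\left(8 - 33 - i \sqrt{33} \left(1 - i \sqrt{3}\right)^{2}\right) + 2732\right) \left(-396 + 3924\right) = \left(\left(-25 - i \sqrt{33} \left(1 - i \sqrt{3}\right)^{2}\right) + 2732\right) 3528 = \left(2707 - i \sqrt{33} \left(1 - i \sqrt{3}\right)^{2}\right) 3528 = 9550296 - 3528 i \sqrt{33} \left(1 - i \sqrt{3}\right)^{2}$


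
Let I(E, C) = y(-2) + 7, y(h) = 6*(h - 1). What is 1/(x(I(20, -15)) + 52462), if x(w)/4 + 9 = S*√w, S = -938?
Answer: 2383/131969910 + 938*I*√11/725834505 ≈ 1.8057e-5 + 4.2861e-6*I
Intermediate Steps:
y(h) = -6 + 6*h (y(h) = 6*(-1 + h) = -6 + 6*h)
I(E, C) = -11 (I(E, C) = (-6 + 6*(-2)) + 7 = (-6 - 12) + 7 = -18 + 7 = -11)
x(w) = -36 - 3752*√w (x(w) = -36 + 4*(-938*√w) = -36 - 3752*√w)
1/(x(I(20, -15)) + 52462) = 1/((-36 - 3752*I*√11) + 52462) = 1/(52426 - 3752*I*√11)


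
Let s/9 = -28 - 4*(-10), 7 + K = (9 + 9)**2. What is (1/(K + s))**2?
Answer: 1/180625 ≈ 5.5363e-6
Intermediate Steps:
K = 317 (K = -7 + (9 + 9)**2 = -7 + 18**2 = -7 + 324 = 317)
s = 108 (s = 9*(-28 - 4*(-10)) = 9*(-28 + 40) = 9*12 = 108)
(1/(K + s))**2 = (1/(317 + 108))**2 = (1/425)**2 = 1/180625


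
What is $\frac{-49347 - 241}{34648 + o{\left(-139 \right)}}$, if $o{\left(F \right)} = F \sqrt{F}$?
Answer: $- \frac{1718125024}{1203169523} - \frac{6892732 i \sqrt{139}}{1203169523} \approx -1.428 - 0.067542 i$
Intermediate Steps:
$o{\left(F \right)} = F^{\frac{3}{2}}$
$\frac{-49347 - 241}{34648 + o{\left(-139 \right)}} = \frac{-49347 - 241}{34648 + \left(-139\right)^{\frac{3}{2}}} = - \frac{49588}{34648 - 139 i \sqrt{139}}$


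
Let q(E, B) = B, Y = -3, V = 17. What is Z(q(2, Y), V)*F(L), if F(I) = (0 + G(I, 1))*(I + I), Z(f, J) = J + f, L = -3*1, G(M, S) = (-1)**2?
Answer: -84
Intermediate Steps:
G(M, S) = 1
L = -3
F(I) = 2*I (F(I) = (0 + 1)*(I + I) = 1*(2*I) = 2*I)
Z(q(2, Y), V)*F(L) = (17 - 3)*(2*(-3)) = 14*(-6) = -84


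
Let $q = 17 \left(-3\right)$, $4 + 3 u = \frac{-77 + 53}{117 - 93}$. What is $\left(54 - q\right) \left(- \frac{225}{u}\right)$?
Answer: $14175$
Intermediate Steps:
$u = - \frac{5}{3}$ ($u = - \frac{4}{3} + \frac{\left(-77 + 53\right) \frac{1}{117 - 93}}{3} = - \frac{4}{3} + \frac{\left(-24\right) \frac{1}{24}}{3} = - \frac{4}{3} + \frac{1}{3} \left(-1\right) = - \frac{4}{3} - \frac{1}{3} = - \frac{5}{3} \approx -1.6667$)
$q = -51$
$\left(54 - q\right) \left(- \frac{225}{u}\right) = \left(54 - -51\right) \left(- \frac{225}{- \frac{5}{3}}\right) = \left(54 + 51\right) \left(\left(-225\right) \left(- \frac{3}{5}\right)\right) = 105 \cdot 135 = 14175$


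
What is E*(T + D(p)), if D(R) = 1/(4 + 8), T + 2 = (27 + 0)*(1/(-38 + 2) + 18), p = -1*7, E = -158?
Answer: -229100/3 ≈ -76367.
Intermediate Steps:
p = -7
T = 1933/4 (T = -2 + (27 + 0)*(1/(-38 + 2) + 18) = -2 + 27*(1/(-36) + 18) = -2 + 27*(-1/36 + 18) = -2 + 27*(647/36) = -2 + 1941/4 = 1933/4 ≈ 483.25)
D(R) = 1/12
E*(T + D(p)) = -158*(1933/4 + 1/12) = -158*1450/3 = -229100/3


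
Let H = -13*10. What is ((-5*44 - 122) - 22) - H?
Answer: -234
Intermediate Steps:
H = -130
((-5*44 - 122) - 22) - H = ((-5*44 - 122) - 22) - 1*(-130) = ((-220 - 122) - 22) + 130 = (-342 - 22) + 130 = -364 + 130 = -234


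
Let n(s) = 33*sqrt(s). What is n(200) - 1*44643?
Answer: -44643 + 330*sqrt(2) ≈ -44176.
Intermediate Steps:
n(200) - 1*44643 = 33*sqrt(200) - 1*44643 = 33*(10*sqrt(2)) - 44643 = 330*sqrt(2) - 44643 = -44643 + 330*sqrt(2)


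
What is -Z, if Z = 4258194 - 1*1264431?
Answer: -2993763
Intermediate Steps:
Z = 2993763 (Z = 4258194 - 1264431 = 2993763)
-Z = -1*2993763 = -2993763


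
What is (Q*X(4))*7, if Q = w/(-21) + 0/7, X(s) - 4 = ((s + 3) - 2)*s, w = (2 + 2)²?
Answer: -128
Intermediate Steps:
w = 16 (w = 4² = 16)
X(s) = 4 + s*(1 + s) (X(s) = 4 + ((s + 3) - 2)*s = 4 + ((3 + s) - 2)*s = 4 + (1 + s)*s = 4 + s*(1 + s))
Q = -16/21 (Q = 16/(-21) + 0/7 = 16*(-1/21) + 0*(⅐) = -16/21 + 0 = -16/21 ≈ -0.76190)
(Q*X(4))*7 = -16*(4 + 4 + 4²)/21*7 = -16*(4 + 4 + 16)/21*7 = -16/21*24*7 = -128/7*7 = -128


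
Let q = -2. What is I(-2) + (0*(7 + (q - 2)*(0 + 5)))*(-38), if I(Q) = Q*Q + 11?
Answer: 15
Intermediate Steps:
I(Q) = 11 + Q² (I(Q) = Q² + 11 = 11 + Q²)
I(-2) + (0*(7 + (q - 2)*(0 + 5)))*(-38) = (11 + (-2)²) + (0*(7 + (-2 - 2)*(0 + 5)))*(-38) = (11 + 4) + (0*(7 - 4*5))*(-38) = 15 + (0*(7 - 20))*(-38) = 15 + (0*(-13))*(-38) = 15 + 0*(-38) = 15 + 0 = 15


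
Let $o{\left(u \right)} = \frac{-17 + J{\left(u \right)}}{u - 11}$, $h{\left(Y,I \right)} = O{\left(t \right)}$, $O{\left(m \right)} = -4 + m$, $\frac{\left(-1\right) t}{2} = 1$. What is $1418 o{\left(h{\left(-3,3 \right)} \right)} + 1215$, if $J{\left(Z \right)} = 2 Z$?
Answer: $\frac{61777}{17} \approx 3633.9$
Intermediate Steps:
$t = -2$ ($t = \left(-2\right) 1 = -2$)
$h{\left(Y,I \right)} = -6$ ($h{\left(Y,I \right)} = -4 - 2 = -6$)
$o{\left(u \right)} = \frac{-17 + 2 u}{-11 + u}$ ($o{\left(u \right)} = \frac{-17 + 2 u}{u - 11} = \frac{-17 + 2 u}{-11 + u}$)
$1418 o{\left(h{\left(-3,3 \right)} \right)} + 1215 = 1418 \frac{-17 + 2 \left(-6\right)}{-11 - 6} + 1215 = 1418 \frac{-17 - 12}{-17} + 1215 = 1418 \left(\left(- \frac{1}{17}\right) \left(-29\right)\right) + 1215 = 1418 \cdot \frac{29}{17} + 1215 = \frac{41122}{17} + 1215 = \frac{61777}{17}$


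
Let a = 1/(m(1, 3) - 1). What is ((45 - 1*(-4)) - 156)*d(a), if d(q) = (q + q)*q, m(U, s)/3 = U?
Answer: -107/2 ≈ -53.500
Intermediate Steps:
m(U, s) = 3*U
a = 1/2 (a = 1/(3*1 - 1) = 1/(3 - 1) = 1/2 ≈ 0.50000)
d(q) = 2*q**2 (d(q) = (2*q)*q = 2*q**2)
((45 - 1*(-4)) - 156)*d(a) = ((45 - 1*(-4)) - 156)*(2*(1/2)**2) = ((45 + 4) - 156)*(2*(1/4)) = (49 - 156)*(1/2) = -107*1/2 = -107/2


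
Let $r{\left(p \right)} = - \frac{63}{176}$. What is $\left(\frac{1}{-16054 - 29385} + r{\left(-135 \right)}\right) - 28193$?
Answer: $- \frac{225469726785}{7997264} \approx -28193.0$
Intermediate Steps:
$r{\left(p \right)} = - \frac{63}{176}$ ($r{\left(p \right)} = \left(-63\right) \frac{1}{176} = - \frac{63}{176}$)
$\left(\frac{1}{-16054 - 29385} + r{\left(-135 \right)}\right) - 28193 = \left(\frac{1}{-16054 - 29385} - \frac{63}{176}\right) - 28193 = \left(\frac{1}{-45439} - \frac{63}{176}\right) - 28193 = \left(- \frac{1}{45439} - \frac{63}{176}\right) - 28193 = - \frac{2862833}{7997264} - 28193 = - \frac{225469726785}{7997264}$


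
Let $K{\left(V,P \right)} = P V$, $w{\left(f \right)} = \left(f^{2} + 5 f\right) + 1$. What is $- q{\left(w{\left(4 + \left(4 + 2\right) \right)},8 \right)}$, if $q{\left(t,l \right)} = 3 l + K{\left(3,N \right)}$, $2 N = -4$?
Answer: $-18$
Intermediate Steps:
$N = -2$ ($N = \frac{1}{2} \left(-4\right) = -2$)
$w{\left(f \right)} = 1 + f^{2} + 5 f$
$q{\left(t,l \right)} = -6 + 3 l$ ($q{\left(t,l \right)} = 3 l - 6 = -6 + 3 l$)
$- q{\left(w{\left(4 + \left(4 + 2\right) \right)},8 \right)} = - (-6 + 3 \cdot 8) = - (-6 + 24) = \left(-1\right) 18 = -18$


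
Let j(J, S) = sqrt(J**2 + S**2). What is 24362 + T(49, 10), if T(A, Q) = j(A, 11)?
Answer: 24362 + sqrt(2522) ≈ 24412.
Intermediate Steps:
T(A, Q) = sqrt(121 + A**2) (T(A, Q) = sqrt(A**2 + 11**2) = sqrt(A**2 + 121) = sqrt(121 + A**2))
24362 + T(49, 10) = 24362 + sqrt(121 + 49**2) = 24362 + sqrt(121 + 2401) = 24362 + sqrt(2522)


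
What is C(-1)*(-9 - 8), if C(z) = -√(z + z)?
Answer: 17*I*√2 ≈ 24.042*I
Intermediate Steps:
C(z) = -√2*√z (C(z) = -√(2*z) = -√2*√z)
C(-1)*(-9 - 8) = (-√2*√(-1))*(-9 - 8) = -√2*I*(-17) = -I*√2*(-17) = 17*I*√2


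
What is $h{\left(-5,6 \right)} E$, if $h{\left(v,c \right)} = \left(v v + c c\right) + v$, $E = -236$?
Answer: $-13216$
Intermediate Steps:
$h{\left(v,c \right)} = v + c^{2} + v^{2}$ ($h{\left(v,c \right)} = \left(v^{2} + c^{2}\right) + v = \left(c^{2} + v^{2}\right) + v = v + c^{2} + v^{2}$)
$h{\left(-5,6 \right)} E = \left(-5 + 6^{2} + \left(-5\right)^{2}\right) \left(-236\right) = \left(-5 + 36 + 25\right) \left(-236\right) = 56 \left(-236\right) = -13216$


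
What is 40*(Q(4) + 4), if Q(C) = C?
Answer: 320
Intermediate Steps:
40*(Q(4) + 4) = 40*(4 + 4) = 40*8 = 320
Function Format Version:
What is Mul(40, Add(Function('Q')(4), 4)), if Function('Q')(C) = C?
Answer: 320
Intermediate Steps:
Mul(40, Add(Function('Q')(4), 4)) = Mul(40, Add(4, 4)) = Mul(40, 8) = 320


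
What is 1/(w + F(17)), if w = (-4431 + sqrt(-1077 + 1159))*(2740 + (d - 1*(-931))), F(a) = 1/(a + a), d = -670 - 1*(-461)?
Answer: -17733180998/272028023311629961 - 4002072*sqrt(82)/272028023311629961 ≈ -6.5322e-8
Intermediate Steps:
d = -209 (d = -670 + 461 = -209)
F(a) = 1/(2*a)
w = -15340122 + 3462*sqrt(82) (w = (-4431 + sqrt(-1077 + 1159))*(2740 + (-209 - 1*(-931))) = (-4431 + sqrt(82))*(2740 + (-209 + 931)) = (-4431 + sqrt(82))*(2740 + 722) = (-4431 + sqrt(82))*3462 = -15340122 + 3462*sqrt(82) ≈ -1.5309e+7)
1/(w + F(17)) = 1/((-15340122 + 3462*sqrt(82)) + (1/2)/17) = 1/((-15340122 + 3462*sqrt(82)) + (1/2)*(1/17)) = 1/((-15340122 + 3462*sqrt(82)) + 1/34) = 1/(-521564147/34 + 3462*sqrt(82))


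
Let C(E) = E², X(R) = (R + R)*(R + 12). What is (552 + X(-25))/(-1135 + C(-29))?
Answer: -601/147 ≈ -4.0884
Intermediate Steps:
X(R) = 2*R*(12 + R) (X(R) = (2*R)*(12 + R) = 2*R*(12 + R))
(552 + X(-25))/(-1135 + C(-29)) = (552 + 2*(-25)*(12 - 25))/(-1135 + (-29)²) = (552 + 2*(-25)*(-13))/(-1135 + 841) = (552 + 650)/(-294) = 1202*(-1/294) = -601/147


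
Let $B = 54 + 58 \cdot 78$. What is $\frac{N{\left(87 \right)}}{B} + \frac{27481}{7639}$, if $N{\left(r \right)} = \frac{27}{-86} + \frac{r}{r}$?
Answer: $\frac{10819940249}{3007535412} \approx 3.5976$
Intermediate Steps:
$N{\left(r \right)} = \frac{59}{86}$ ($N{\left(r \right)} = 27 \left(- \frac{1}{86}\right) + 1 = - \frac{27}{86} + 1 = \frac{59}{86}$)
$B = 4578$ ($B = 54 + 4524 = 4578$)
$\frac{N{\left(87 \right)}}{B} + \frac{27481}{7639} = \frac{59}{86 \cdot 4578} + \frac{27481}{7639} = \frac{59}{86} \cdot \frac{1}{4578} + 27481 \cdot \frac{1}{7639} = \frac{59}{393708} + \frac{27481}{7639} = \frac{10819940249}{3007535412}$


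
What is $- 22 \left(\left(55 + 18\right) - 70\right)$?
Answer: $-66$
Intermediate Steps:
$- 22 \left(\left(55 + 18\right) - 70\right) = - 22 \left(73 - 70\right) = \left(-22\right) 3 = -66$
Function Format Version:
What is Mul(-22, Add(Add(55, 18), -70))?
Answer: -66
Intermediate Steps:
Mul(-22, Add(Add(55, 18), -70)) = Mul(-22, Add(73, -70)) = Mul(-22, 3) = -66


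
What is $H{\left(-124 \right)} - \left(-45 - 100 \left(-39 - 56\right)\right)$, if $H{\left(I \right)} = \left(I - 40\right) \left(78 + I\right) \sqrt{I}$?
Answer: $-9455 + 15088 i \sqrt{31} \approx -9455.0 + 84006.0 i$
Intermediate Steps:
$H{\left(I \right)} = \sqrt{I} \left(-40 + I\right) \left(78 + I\right)$ ($H{\left(I \right)} = \left(-40 + I\right) \left(78 + I\right) \sqrt{I} = \sqrt{I} \left(-40 + I\right) \left(78 + I\right)$)
$H{\left(-124 \right)} - \left(-45 - 100 \left(-39 - 56\right)\right) = \sqrt{-124} \left(-3120 + \left(-124\right)^{2} + 38 \left(-124\right)\right) - \left(-45 - 100 \left(-39 - 56\right)\right) = 2 i \sqrt{31} \left(-3120 + 15376 - 4712\right) - \left(-45 - 100 \left(-39 - 56\right)\right) = 2 i \sqrt{31} \cdot 7544 - \left(-45 - -9500\right) = 15088 i \sqrt{31} - \left(-45 + 9500\right) = 15088 i \sqrt{31} - 9455 = -9455 + 15088 i \sqrt{31}$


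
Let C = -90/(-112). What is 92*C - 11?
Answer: 881/14 ≈ 62.929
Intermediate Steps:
C = 45/56 (C = -90*(-1/112) = 45/56 ≈ 0.80357)
92*C - 11 = 92*(45/56) - 11 = 1035/14 - 11 = 881/14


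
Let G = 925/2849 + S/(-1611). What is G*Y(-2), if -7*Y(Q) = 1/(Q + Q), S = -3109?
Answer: 69917/868329 ≈ 0.080519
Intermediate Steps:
Y(Q) = -1/(14*Q) (Y(Q) = -1/(7*(Q + Q)) = -1/(2*Q)/7 = -1/(14*Q))
G = 279668/124047 (G = 925/2849 - 3109/(-1611) = 925*(1/2849) - 3109*(-1/1611) = 25/77 + 3109/1611 = 279668/124047 ≈ 2.2545)
G*Y(-2) = 279668*(-1/14/(-2))/124047 = 279668*(-1/14*(-1/2))/124047 = (279668/124047)*(1/28) = 69917/868329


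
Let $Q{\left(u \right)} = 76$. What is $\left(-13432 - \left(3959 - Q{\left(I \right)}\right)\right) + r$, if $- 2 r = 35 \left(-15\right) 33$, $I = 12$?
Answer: $- \frac{17305}{2} \approx -8652.5$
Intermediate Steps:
$r = \frac{17325}{2}$ ($r = - \frac{35 \left(-15\right) 33}{2} = - \frac{\left(-525\right) 33}{2} = \left(- \frac{1}{2}\right) \left(-17325\right) = \frac{17325}{2} \approx 8662.5$)
$\left(-13432 - \left(3959 - Q{\left(I \right)}\right)\right) + r = \left(-13432 - \left(3959 - 76\right)\right) + \frac{17325}{2} = \left(-13432 - 3883\right) + \frac{17325}{2} = -17315 + \frac{17325}{2} = - \frac{17305}{2}$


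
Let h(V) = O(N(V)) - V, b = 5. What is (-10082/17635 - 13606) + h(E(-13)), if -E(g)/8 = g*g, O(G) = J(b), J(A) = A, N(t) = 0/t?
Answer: -216021197/17635 ≈ -12250.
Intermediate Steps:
N(t) = 0
O(G) = 5
E(g) = -8*g**2 (E(g) = -8*g*g = -8*g**2)
h(V) = 5 - V
(-10082/17635 - 13606) + h(E(-13)) = (-10082/17635 - 13606) + (5 - (-8)*(-13)**2) = (-10082*1/17635 - 13606) + (5 - (-8)*169) = (-10082/17635 - 13606) + (5 - 1*(-1352)) = -239951892/17635 + (5 + 1352) = -239951892/17635 + 1357 = -216021197/17635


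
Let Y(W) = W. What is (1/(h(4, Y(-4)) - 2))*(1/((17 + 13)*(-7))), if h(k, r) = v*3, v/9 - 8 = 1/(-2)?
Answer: -1/42105 ≈ -2.3750e-5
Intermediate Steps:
v = 135/2 (v = 72 + 9*(1/(-2)) = 72 + 9*(1*(-½)) = 72 + 9*(-½) = 72 - 9/2 = 135/2 ≈ 67.500)
h(k, r) = 405/2 (h(k, r) = (135/2)*3 = 405/2)
(1/(h(4, Y(-4)) - 2))*(1/((17 + 13)*(-7))) = (1/(405/2 - 2))*(1/((17 + 13)*(-7))) = (1/(401/2))*(-⅐/30) = (1*(2/401))*((1/30)*(-⅐)) = (2/401)*(-1/210) = -1/42105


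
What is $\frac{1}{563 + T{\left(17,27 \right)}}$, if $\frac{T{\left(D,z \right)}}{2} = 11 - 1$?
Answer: $\frac{1}{583} \approx 0.0017153$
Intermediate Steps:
$T{\left(D,z \right)} = 20$ ($T{\left(D,z \right)} = 2 \left(11 - 1\right) = 2 \cdot 10 = 20$)
$\frac{1}{563 + T{\left(17,27 \right)}} = \frac{1}{563 + 20} = \frac{1}{583}$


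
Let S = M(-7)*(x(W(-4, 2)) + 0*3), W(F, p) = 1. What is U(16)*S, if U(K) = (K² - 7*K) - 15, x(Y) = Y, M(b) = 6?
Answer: 774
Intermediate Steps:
S = 6 (S = 6*(1 + 0*3) = 6*(1 + 0) = 6*1 = 6)
U(K) = -15 + K² - 7*K
U(16)*S = (-15 + 16² - 7*16)*6 = (-15 + 256 - 112)*6 = 129*6 = 774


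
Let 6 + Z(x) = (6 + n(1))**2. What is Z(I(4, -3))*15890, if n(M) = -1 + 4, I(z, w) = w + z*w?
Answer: 1191750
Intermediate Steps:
I(z, w) = w + w*z
n(M) = 3
Z(x) = 75 (Z(x) = -6 + (6 + 3)**2 = -6 + 9**2 = -6 + 81 = 75)
Z(I(4, -3))*15890 = 75*15890 = 1191750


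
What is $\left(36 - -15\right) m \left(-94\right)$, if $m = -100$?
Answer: $479400$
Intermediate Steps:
$\left(36 - -15\right) m \left(-94\right) = \left(36 - -15\right) \left(-100\right) \left(-94\right) = \left(36 + 15\right) \left(-100\right) \left(-94\right) = 51 \left(-100\right) \left(-94\right) = \left(-5100\right) \left(-94\right) = 479400$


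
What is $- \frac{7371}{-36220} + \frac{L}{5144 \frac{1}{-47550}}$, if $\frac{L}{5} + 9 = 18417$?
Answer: $- \frac{19814608065447}{23289460} \approx -8.508 \cdot 10^{5}$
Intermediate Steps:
$L = 92040$ ($L = -45 + 5 \cdot 18417 = -45 + 92085 = 92040$)
$- \frac{7371}{-36220} + \frac{L}{5144 \frac{1}{-47550}} = - \frac{7371}{-36220} + \frac{92040}{5144 \frac{1}{-47550}} = \left(-7371\right) \left(- \frac{1}{36220}\right) + \frac{92040}{5144 \left(- \frac{1}{47550}\right)} = \frac{7371}{36220} + \frac{92040}{- \frac{2572}{23775}} = \frac{7371}{36220} + 92040 \left(- \frac{23775}{2572}\right) = \frac{7371}{36220} - \frac{547062750}{643} = - \frac{19814608065447}{23289460}$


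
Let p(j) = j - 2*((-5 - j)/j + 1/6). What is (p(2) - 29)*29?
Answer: -1769/3 ≈ -589.67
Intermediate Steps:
p(j) = -⅓ + j - 2*(-5 - j)/j (p(j) = j - 2*((-5 - j)/j + 1*(⅙)) = j - 2*((-5 - j)/j + ⅙) = j - 2*(⅙ + (-5 - j)/j) = j + (-⅓ - 2*(-5 - j)/j) = -⅓ + j - 2*(-5 - j)/j)
(p(2) - 29)*29 = ((5/3 + 2 + 10/2) - 29)*29 = ((5/3 + 2 + 10*(½)) - 29)*29 = ((5/3 + 2 + 5) - 29)*29 = (26/3 - 29)*29 = -61/3*29 = -1769/3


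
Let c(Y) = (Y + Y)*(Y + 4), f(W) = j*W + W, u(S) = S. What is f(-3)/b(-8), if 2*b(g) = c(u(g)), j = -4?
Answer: 9/32 ≈ 0.28125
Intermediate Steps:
f(W) = -3*W (f(W) = -4*W + W = -3*W)
c(Y) = 2*Y*(4 + Y) (c(Y) = (2*Y)*(4 + Y) = 2*Y*(4 + Y))
b(g) = g*(4 + g) (b(g) = (2*g*(4 + g))/2 = g*(4 + g))
f(-3)/b(-8) = (-3*(-3))/((-8*(4 - 8))) = 9/((-8*(-4))) = 9/32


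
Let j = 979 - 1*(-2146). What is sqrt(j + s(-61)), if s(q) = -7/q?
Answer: 26*sqrt(17202)/61 ≈ 55.903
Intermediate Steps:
j = 3125 (j = 979 + 2146 = 3125)
sqrt(j + s(-61)) = sqrt(3125 - 7/(-61)) = sqrt(3125 - 7*(-1/61)) = sqrt(3125 + 7/61) = sqrt(190632/61) = 26*sqrt(17202)/61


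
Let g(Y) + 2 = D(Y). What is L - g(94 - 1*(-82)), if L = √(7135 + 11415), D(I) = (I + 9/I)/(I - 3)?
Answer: 29911/30448 + 5*√742 ≈ 137.18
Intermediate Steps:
D(I) = (I + 9/I)/(-3 + I)
L = 5*√742 (L = √18550 = 5*√742 ≈ 136.20)
g(Y) = -2 + (9 + Y²)/(Y*(-3 + Y))
L - g(94 - 1*(-82)) = 5*√742 - (9 - (94 - 1*(-82))² + 6*(94 - 1*(-82)))/((94 - 1*(-82))*(-3 + (94 - 1*(-82)))) = 5*√742 - (9 - (94 + 82)² + 6*(94 + 82))/((94 + 82)*(-3 + (94 + 82))) = 5*√742 - (9 - 1*176² + 6*176)/(176*(-3 + 176)) = 5*√742 - (9 - 1*30976 + 1056)/(176*173) = 5*√742 - (9 - 30976 + 1056)/(176*173) = 5*√742 - (-29911)/(176*173) = 5*√742 - 1*(-29911/30448) = 5*√742 + 29911/30448 = 29911/30448 + 5*√742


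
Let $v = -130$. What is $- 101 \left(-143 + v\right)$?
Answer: $27573$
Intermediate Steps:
$- 101 \left(-143 + v\right) = - 101 \left(-143 - 130\right) = \left(-101\right) \left(-273\right) = 27573$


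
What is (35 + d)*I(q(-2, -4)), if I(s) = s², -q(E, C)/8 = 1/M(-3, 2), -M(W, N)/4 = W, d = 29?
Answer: 256/9 ≈ 28.444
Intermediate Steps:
M(W, N) = -4*W
q(E, C) = -⅔ (q(E, C) = -8/((-4*(-3))) = -8/12 = -8*1/12 = -⅔)
(35 + d)*I(q(-2, -4)) = (35 + 29)*(-⅔)² = 64*(4/9) = 256/9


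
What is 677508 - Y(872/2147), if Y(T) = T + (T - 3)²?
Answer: 3123014088427/4609609 ≈ 6.7750e+5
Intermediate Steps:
Y(T) = T + (-3 + T)²
677508 - Y(872/2147) = 677508 - (872/2147 + (-3 + 872/2147)²) = 677508 - (872/2147 + (-5569/2147)²) = 677508 - (872/2147 + 31013761/4609609) = 677508 - 1*32885945/4609609 = 677508 - 32885945/4609609 = 3123014088427/4609609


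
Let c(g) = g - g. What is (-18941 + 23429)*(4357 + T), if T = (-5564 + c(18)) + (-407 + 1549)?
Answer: -291720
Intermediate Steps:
c(g) = 0
T = -4422 (T = (-5564 + 0) + (-407 + 1549) = -5564 + 1142 = -4422)
(-18941 + 23429)*(4357 + T) = (-18941 + 23429)*(4357 - 4422) = 4488*(-65) = -291720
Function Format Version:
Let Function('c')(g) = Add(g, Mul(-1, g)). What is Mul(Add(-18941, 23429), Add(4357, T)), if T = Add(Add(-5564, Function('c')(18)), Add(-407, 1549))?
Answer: -291720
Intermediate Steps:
Function('c')(g) = 0
T = -4422 (T = Add(Add(-5564, 0), Add(-407, 1549)) = Add(-5564, 1142) = -4422)
Mul(Add(-18941, 23429), Add(4357, T)) = Mul(Add(-18941, 23429), Add(4357, -4422)) = Mul(4488, -65) = -291720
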